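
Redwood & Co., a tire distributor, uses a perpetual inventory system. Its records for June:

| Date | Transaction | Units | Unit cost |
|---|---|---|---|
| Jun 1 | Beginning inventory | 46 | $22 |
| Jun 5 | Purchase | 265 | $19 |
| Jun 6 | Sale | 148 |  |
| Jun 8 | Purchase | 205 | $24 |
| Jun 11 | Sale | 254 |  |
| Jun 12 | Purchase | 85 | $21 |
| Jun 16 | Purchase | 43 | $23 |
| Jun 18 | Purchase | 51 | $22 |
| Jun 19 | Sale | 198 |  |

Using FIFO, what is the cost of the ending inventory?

Jun 6, 148 sold [FIFO — oldest first]: 46 @ $22 + 102 @ $19 = $2,950
Jun 11, 254 sold [FIFO — oldest first]: 163 @ $19 + 91 @ $24 = $5,281
Jun 19, 198 sold [FIFO — oldest first]: 114 @ $24 + 84 @ $21 = $4,500
Total COGS = $2,950 + $5,281 + $4,500 = $12,731
Ending inventory: 1 @ $21 + 43 @ $23 + 51 @ $22 = $2,132

Ending inventory = $2,132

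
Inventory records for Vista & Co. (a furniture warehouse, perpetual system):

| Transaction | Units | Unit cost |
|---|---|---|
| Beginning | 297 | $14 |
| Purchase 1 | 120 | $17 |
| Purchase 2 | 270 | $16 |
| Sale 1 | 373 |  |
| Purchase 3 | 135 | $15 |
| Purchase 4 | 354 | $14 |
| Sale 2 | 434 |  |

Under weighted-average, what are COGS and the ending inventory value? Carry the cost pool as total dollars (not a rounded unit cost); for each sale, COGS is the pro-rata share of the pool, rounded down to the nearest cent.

COGS = $12,081.93; ending inventory = $5,417.07

After Beginning: 297 on hand, pool $4,158.00 (≈ $14.0000 each)
After Purchase 1: 417 on hand, pool $6,198.00 (≈ $14.8633 each)
After Purchase 2: 687 on hand, pool $10,518.00 (≈ $15.3100 each)
Sale 1, sell 373: 373/687 × $10,518.00 → $5,710.64
After Purchase 3: 449 on hand, pool $6,832.36 (≈ $15.2168 each)
After Purchase 4: 803 on hand, pool $11,788.36 (≈ $14.6804 each)
Sale 2, sell 434: 434/803 × $11,788.36 → $6,371.29
Total COGS = $5,710.64 + $6,371.29 = $12,081.93
Ending inventory (cost pool remaining) = $5,417.07
Check: goods available $17,499.00 = COGS $12,081.93 + ending $5,417.07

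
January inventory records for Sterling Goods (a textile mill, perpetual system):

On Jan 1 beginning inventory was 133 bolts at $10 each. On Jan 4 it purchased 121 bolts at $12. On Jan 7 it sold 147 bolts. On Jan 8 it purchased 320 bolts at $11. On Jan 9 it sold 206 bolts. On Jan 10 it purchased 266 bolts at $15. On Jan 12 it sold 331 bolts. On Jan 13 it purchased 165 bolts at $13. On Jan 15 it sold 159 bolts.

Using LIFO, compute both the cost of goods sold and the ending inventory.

COGS = $10,750; ending inventory = $1,687

Jan 7, 147 sold [LIFO — newest first]: 121 @ $12 + 26 @ $10 = $1,712
Jan 9, 206 sold [LIFO — newest first]: 206 @ $11 = $2,266
Jan 12, 331 sold [LIFO — newest first]: 266 @ $15 + 65 @ $11 = $4,705
Jan 15, 159 sold [LIFO — newest first]: 159 @ $13 = $2,067
Total COGS = $1,712 + $2,266 + $4,705 + $2,067 = $10,750
Ending inventory: 107 @ $10 + 49 @ $11 + 6 @ $13 = $1,687
Check: goods available $12,437 = COGS $10,750 + ending $1,687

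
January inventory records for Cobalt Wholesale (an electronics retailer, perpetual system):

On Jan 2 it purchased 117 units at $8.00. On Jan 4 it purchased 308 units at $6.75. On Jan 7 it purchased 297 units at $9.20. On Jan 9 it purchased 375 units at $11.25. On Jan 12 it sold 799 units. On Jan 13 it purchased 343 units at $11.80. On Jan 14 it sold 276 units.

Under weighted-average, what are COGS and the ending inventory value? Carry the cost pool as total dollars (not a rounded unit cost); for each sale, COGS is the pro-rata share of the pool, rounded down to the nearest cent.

After Jan 2: 117 on hand, pool $936.00 (≈ $8.0000 each)
After Jan 4: 425 on hand, pool $3,015.00 (≈ $7.0941 each)
After Jan 7: 722 on hand, pool $5,747.40 (≈ $7.9604 each)
After Jan 9: 1097 on hand, pool $9,966.15 (≈ $9.0849 each)
Jan 12, sell 799: 799/1097 × $9,966.15 → $7,258.84
After Jan 13: 641 on hand, pool $6,754.71 (≈ $10.5378 each)
Jan 14, sell 276: 276/641 × $6,754.71 → $2,908.42
Total COGS = $7,258.84 + $2,908.42 = $10,167.26
Ending inventory (cost pool remaining) = $3,846.29

COGS = $10,167.26; ending inventory = $3,846.29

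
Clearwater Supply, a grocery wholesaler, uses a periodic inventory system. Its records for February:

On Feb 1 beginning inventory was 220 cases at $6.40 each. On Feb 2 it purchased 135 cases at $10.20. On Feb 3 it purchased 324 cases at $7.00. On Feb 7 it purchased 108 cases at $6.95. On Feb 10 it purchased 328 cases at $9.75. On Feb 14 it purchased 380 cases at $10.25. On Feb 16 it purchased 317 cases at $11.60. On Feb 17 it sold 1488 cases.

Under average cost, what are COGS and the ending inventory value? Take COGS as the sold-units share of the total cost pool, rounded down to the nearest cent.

COGS = $13,610.27; ending inventory = $2,963.53

Feb 17, sell 1488: 1488/1812 × $16,573.80 → $13,610.27
Ending inventory (cost pool remaining) = $2,963.53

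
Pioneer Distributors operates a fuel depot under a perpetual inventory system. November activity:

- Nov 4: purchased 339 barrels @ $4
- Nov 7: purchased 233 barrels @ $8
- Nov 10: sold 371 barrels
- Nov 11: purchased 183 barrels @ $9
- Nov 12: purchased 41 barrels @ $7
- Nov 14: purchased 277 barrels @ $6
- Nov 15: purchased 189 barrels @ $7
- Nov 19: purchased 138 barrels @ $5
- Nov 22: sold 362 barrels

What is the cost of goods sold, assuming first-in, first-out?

COGS = $4,669

Nov 10, 371 sold [FIFO — oldest first]: 339 @ $4 + 32 @ $8 = $1,612
Nov 22, 362 sold [FIFO — oldest first]: 201 @ $8 + 161 @ $9 = $3,057
Total COGS = $1,612 + $3,057 = $4,669
Ending inventory: 22 @ $9 + 41 @ $7 + 277 @ $6 + 189 @ $7 + 138 @ $5 = $4,160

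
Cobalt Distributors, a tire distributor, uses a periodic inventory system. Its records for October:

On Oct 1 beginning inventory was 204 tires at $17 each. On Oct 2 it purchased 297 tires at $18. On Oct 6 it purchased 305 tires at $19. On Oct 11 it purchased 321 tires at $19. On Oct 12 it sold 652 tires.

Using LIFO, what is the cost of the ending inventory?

Oct 12, 652 sold [LIFO — newest first]: 321 @ $19 + 305 @ $19 + 26 @ $18 = $12,362
Ending inventory: 204 @ $17 + 271 @ $18 = $8,346

Ending inventory = $8,346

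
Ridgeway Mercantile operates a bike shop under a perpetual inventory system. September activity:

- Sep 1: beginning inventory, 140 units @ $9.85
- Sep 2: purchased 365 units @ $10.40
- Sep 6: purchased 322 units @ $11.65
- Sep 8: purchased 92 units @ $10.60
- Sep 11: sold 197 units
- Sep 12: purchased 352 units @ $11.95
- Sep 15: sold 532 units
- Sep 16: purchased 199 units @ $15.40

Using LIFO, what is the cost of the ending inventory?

Ending inventory = $8,670.65

Sep 11, 197 sold [LIFO — newest first]: 92 @ $10.60 + 105 @ $11.65 = $2,198.45
Sep 15, 532 sold [LIFO — newest first]: 352 @ $11.95 + 180 @ $11.65 = $6,303.40
Total COGS = $2,198.45 + $6,303.40 = $8,501.85
Ending inventory: 140 @ $9.85 + 365 @ $10.40 + 37 @ $11.65 + 199 @ $15.40 = $8,670.65
Check: goods available $17,172.50 = COGS $8,501.85 + ending $8,670.65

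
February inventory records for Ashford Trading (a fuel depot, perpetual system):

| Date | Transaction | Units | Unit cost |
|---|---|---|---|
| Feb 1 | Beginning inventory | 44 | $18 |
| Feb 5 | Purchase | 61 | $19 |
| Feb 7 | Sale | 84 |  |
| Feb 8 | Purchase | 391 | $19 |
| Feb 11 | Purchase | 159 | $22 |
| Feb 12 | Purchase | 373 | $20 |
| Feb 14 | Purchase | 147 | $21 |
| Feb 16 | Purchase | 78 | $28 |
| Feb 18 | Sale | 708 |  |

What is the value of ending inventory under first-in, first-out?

Feb 7, 84 sold [FIFO — oldest first]: 44 @ $18 + 40 @ $19 = $1,552
Feb 18, 708 sold [FIFO — oldest first]: 21 @ $19 + 391 @ $19 + 159 @ $22 + 137 @ $20 = $14,066
Total COGS = $1,552 + $14,066 = $15,618
Ending inventory: 236 @ $20 + 147 @ $21 + 78 @ $28 = $9,991

Ending inventory = $9,991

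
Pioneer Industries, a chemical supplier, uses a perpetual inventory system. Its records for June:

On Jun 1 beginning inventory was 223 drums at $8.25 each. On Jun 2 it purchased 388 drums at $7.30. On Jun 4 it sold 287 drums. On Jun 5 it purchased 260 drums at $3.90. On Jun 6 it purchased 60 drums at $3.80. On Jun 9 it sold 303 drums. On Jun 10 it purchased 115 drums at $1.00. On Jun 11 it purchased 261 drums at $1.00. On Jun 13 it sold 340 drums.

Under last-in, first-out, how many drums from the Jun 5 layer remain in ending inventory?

17

Jun 4, 287 sold [LIFO — newest first]: 287 @ $7.30 = $2,095.10
Jun 9, 303 sold [LIFO — newest first]: 60 @ $3.80 + 243 @ $3.90 = $1,175.70
Jun 13, 340 sold [LIFO — newest first]: 261 @ $1.00 + 79 @ $1.00 = $340.00
Total COGS = $2,095.10 + $1,175.70 + $340.00 = $3,610.80
Ending inventory: 223 @ $8.25 + 101 @ $7.30 + 17 @ $3.90 + 36 @ $1.00 = $2,679.35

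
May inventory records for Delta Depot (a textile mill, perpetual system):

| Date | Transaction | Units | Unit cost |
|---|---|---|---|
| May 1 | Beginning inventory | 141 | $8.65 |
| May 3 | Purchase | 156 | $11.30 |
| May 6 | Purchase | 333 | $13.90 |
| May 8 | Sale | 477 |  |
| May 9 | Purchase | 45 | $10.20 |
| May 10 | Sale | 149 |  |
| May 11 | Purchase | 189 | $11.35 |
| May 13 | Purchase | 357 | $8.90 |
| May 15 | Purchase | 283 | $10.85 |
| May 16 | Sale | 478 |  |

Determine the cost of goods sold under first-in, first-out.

May 8, 477 sold [FIFO — oldest first]: 141 @ $8.65 + 156 @ $11.30 + 180 @ $13.90 = $5,484.45
May 10, 149 sold [FIFO — oldest first]: 149 @ $13.90 = $2,071.10
May 16, 478 sold [FIFO — oldest first]: 4 @ $13.90 + 45 @ $10.20 + 189 @ $11.35 + 240 @ $8.90 = $4,795.75
Total COGS = $5,484.45 + $2,071.10 + $4,795.75 = $12,351.30
Ending inventory: 117 @ $8.90 + 283 @ $10.85 = $4,111.85

COGS = $12,351.30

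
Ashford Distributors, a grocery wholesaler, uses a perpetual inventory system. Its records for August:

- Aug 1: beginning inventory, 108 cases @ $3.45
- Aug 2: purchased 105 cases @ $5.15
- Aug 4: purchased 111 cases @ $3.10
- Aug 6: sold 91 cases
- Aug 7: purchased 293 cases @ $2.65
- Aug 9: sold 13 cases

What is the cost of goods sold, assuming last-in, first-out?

COGS = $316.55

Aug 6, 91 sold [LIFO — newest first]: 91 @ $3.10 = $282.10
Aug 9, 13 sold [LIFO — newest first]: 13 @ $2.65 = $34.45
Total COGS = $282.10 + $34.45 = $316.55
Ending inventory: 108 @ $3.45 + 105 @ $5.15 + 20 @ $3.10 + 280 @ $2.65 = $1,717.35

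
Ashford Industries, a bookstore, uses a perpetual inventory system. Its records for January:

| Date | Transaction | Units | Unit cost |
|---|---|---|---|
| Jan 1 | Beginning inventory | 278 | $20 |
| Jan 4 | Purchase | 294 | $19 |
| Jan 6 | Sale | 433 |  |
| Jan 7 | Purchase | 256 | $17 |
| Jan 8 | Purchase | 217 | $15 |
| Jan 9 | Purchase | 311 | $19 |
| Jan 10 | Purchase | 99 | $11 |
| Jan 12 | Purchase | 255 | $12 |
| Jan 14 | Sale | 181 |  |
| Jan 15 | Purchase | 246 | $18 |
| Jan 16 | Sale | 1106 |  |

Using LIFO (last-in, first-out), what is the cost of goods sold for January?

Jan 6, 433 sold [LIFO — newest first]: 294 @ $19 + 139 @ $20 = $8,366
Jan 14, 181 sold [LIFO — newest first]: 181 @ $12 = $2,172
Jan 16, 1106 sold [LIFO — newest first]: 246 @ $18 + 74 @ $12 + 99 @ $11 + 311 @ $19 + 217 @ $15 + 159 @ $17 = $18,272
Total COGS = $8,366 + $2,172 + $18,272 = $28,810
Ending inventory: 139 @ $20 + 97 @ $17 = $4,429

COGS = $28,810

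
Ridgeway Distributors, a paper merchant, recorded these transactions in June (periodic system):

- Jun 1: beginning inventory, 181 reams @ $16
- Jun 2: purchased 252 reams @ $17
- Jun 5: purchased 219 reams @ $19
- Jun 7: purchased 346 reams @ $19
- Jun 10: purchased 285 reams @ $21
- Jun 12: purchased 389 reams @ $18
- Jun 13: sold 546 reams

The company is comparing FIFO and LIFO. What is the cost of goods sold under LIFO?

FIFO COGS: 181 @ $16 + 252 @ $17 + 113 @ $19 = $9,327
LIFO COGS: 389 @ $18 + 157 @ $21 = $10,299

COGS = $10,299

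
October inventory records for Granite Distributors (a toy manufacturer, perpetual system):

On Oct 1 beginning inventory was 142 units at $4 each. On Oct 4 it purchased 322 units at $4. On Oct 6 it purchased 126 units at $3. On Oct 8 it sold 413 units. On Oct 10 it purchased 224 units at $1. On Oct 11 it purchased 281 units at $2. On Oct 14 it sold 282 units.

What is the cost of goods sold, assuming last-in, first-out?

Oct 8, 413 sold [LIFO — newest first]: 126 @ $3 + 287 @ $4 = $1,526
Oct 14, 282 sold [LIFO — newest first]: 281 @ $2 + 1 @ $1 = $563
Total COGS = $1,526 + $563 = $2,089
Ending inventory: 142 @ $4 + 35 @ $4 + 223 @ $1 = $931

COGS = $2,089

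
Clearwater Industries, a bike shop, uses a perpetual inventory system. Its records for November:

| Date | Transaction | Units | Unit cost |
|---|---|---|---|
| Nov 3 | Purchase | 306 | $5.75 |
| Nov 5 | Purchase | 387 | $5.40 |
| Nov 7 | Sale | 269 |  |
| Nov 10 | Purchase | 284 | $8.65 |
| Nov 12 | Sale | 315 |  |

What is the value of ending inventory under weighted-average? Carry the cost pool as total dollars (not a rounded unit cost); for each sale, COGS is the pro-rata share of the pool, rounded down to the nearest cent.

After Nov 3: 306 on hand, pool $1,759.50 (≈ $5.7500 each)
After Nov 5: 693 on hand, pool $3,849.30 (≈ $5.5545 each)
Nov 7, sell 269: 269/693 × $3,849.30 → $1,494.17
After Nov 10: 708 on hand, pool $4,811.73 (≈ $6.7962 each)
Nov 12, sell 315: 315/708 × $4,811.73 → $2,140.81
Total COGS = $1,494.17 + $2,140.81 = $3,634.98
Ending inventory (cost pool remaining) = $2,670.92
Check: goods available $6,305.90 = COGS $3,634.98 + ending $2,670.92

Ending inventory = $2,670.92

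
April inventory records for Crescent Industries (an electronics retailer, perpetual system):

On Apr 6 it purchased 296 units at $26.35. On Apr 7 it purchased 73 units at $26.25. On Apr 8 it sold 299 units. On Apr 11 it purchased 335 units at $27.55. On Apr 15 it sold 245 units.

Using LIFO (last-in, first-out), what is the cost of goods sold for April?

Apr 8, 299 sold [LIFO — newest first]: 73 @ $26.25 + 226 @ $26.35 = $7,871.35
Apr 15, 245 sold [LIFO — newest first]: 245 @ $27.55 = $6,749.75
Total COGS = $7,871.35 + $6,749.75 = $14,621.10
Ending inventory: 70 @ $26.35 + 90 @ $27.55 = $4,324.00
Check: goods available $18,945.10 = COGS $14,621.10 + ending $4,324.00

COGS = $14,621.10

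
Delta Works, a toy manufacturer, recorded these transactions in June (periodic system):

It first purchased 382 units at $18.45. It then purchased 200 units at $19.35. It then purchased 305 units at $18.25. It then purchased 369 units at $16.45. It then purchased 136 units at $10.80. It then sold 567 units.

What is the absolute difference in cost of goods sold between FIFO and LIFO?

$1,957.30

FIFO COGS: 382 @ $18.45 + 185 @ $19.35 = $10,627.65
LIFO COGS: 136 @ $10.80 + 369 @ $16.45 + 62 @ $18.25 = $8,670.35
Difference = |$10,627.65 − $8,670.35| = $1,957.30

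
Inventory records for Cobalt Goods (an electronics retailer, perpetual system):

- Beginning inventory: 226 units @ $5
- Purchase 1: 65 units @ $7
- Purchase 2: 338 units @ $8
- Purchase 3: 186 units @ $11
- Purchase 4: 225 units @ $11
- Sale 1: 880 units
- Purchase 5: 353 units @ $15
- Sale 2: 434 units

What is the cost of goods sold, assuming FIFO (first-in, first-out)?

COGS = $12,920

Sale 1 (880) [FIFO — oldest first]: 226 @ $5 + 65 @ $7 + 338 @ $8 + 186 @ $11 + 65 @ $11 = $7,050
Sale 2 (434) [FIFO — oldest first]: 160 @ $11 + 274 @ $15 = $5,870
Total COGS = $7,050 + $5,870 = $12,920
Ending inventory: 79 @ $15 = $1,185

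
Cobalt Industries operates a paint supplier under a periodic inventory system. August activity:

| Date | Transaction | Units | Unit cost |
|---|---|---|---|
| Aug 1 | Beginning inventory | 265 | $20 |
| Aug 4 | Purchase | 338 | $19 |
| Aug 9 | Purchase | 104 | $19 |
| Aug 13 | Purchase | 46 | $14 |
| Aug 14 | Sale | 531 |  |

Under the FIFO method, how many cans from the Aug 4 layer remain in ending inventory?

72

Aug 14, 531 sold [FIFO — oldest first]: 265 @ $20 + 266 @ $19 = $10,354
Ending inventory: 72 @ $19 + 104 @ $19 + 46 @ $14 = $3,988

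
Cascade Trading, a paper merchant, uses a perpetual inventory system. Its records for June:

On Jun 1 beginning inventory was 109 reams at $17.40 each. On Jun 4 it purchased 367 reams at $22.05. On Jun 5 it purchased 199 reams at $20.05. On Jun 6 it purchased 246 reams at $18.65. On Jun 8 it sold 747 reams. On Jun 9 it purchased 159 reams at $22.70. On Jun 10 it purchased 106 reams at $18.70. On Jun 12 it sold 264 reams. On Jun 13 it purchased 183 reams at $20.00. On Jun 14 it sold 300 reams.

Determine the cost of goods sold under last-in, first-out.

COGS = $26,809.10

Jun 8, 747 sold [LIFO — newest first]: 246 @ $18.65 + 199 @ $20.05 + 302 @ $22.05 = $15,236.95
Jun 12, 264 sold [LIFO — newest first]: 106 @ $18.70 + 158 @ $22.70 = $5,568.80
Jun 14, 300 sold [LIFO — newest first]: 183 @ $20.00 + 1 @ $22.70 + 65 @ $22.05 + 51 @ $17.40 = $6,003.35
Total COGS = $15,236.95 + $5,568.80 + $6,003.35 = $26,809.10
Ending inventory: 58 @ $17.40 = $1,009.20
Check: goods available $27,818.30 = COGS $26,809.10 + ending $1,009.20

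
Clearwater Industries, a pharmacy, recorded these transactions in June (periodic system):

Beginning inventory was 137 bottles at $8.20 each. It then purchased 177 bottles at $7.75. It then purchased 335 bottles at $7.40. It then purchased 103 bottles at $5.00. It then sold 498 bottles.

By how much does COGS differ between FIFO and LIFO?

$397.75

FIFO COGS: 137 @ $8.20 + 177 @ $7.75 + 184 @ $7.40 = $3,856.75
LIFO COGS: 103 @ $5.00 + 335 @ $7.40 + 60 @ $7.75 = $3,459.00
Difference = |$3,856.75 − $3,459.00| = $397.75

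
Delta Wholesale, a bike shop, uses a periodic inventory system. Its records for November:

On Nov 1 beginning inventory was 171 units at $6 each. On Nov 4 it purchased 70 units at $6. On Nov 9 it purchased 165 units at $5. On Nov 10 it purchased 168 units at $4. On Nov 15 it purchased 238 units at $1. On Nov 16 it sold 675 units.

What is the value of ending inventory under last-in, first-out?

Ending inventory = $822

Nov 16, 675 sold [LIFO — newest first]: 238 @ $1 + 168 @ $4 + 165 @ $5 + 70 @ $6 + 34 @ $6 = $2,359
Ending inventory: 137 @ $6 = $822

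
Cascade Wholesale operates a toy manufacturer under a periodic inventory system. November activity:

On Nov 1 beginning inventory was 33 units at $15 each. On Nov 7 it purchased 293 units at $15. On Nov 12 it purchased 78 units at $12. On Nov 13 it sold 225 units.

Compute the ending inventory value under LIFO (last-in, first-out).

Ending inventory = $2,685

Nov 13, 225 sold [LIFO — newest first]: 78 @ $12 + 147 @ $15 = $3,141
Ending inventory: 33 @ $15 + 146 @ $15 = $2,685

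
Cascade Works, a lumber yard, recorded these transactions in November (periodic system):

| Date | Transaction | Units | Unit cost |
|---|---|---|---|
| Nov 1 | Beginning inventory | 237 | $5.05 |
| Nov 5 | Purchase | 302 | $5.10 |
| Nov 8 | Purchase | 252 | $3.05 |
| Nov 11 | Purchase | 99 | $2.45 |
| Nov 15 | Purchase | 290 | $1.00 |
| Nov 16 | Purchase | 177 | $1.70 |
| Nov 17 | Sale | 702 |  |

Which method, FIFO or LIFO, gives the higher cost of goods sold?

FIFO COGS: 237 @ $5.05 + 302 @ $5.10 + 163 @ $3.05 = $3,234.20
LIFO COGS: 177 @ $1.70 + 290 @ $1.00 + 99 @ $2.45 + 136 @ $3.05 = $1,248.25

FIFO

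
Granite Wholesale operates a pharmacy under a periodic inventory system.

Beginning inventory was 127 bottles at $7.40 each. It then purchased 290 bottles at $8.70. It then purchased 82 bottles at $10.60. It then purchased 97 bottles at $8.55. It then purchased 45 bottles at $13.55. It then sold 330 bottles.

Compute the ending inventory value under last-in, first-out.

Ending inventory = $2,540.60

Sale 1 (330) [LIFO — newest first]: 45 @ $13.55 + 97 @ $8.55 + 82 @ $10.60 + 106 @ $8.70 = $3,230.50
Ending inventory: 127 @ $7.40 + 184 @ $8.70 = $2,540.60
Check: goods available $5,771.10 = COGS $3,230.50 + ending $2,540.60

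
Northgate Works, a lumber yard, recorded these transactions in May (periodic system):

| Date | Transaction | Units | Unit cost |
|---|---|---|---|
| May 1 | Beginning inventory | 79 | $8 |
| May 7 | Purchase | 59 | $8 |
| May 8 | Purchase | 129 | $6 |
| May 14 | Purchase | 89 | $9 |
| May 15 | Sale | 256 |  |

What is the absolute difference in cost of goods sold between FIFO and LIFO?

$67

FIFO COGS: 79 @ $8 + 59 @ $8 + 118 @ $6 = $1,812
LIFO COGS: 89 @ $9 + 129 @ $6 + 38 @ $8 = $1,879
Difference = |$1,812 − $1,879| = $67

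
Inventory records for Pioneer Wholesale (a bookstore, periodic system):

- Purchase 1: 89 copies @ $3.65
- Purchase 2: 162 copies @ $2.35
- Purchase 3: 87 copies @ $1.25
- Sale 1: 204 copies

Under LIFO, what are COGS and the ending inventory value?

Sale 1 (204) [LIFO — newest first]: 87 @ $1.25 + 117 @ $2.35 = $383.70
Ending inventory: 89 @ $3.65 + 45 @ $2.35 = $430.60

COGS = $383.70; ending inventory = $430.60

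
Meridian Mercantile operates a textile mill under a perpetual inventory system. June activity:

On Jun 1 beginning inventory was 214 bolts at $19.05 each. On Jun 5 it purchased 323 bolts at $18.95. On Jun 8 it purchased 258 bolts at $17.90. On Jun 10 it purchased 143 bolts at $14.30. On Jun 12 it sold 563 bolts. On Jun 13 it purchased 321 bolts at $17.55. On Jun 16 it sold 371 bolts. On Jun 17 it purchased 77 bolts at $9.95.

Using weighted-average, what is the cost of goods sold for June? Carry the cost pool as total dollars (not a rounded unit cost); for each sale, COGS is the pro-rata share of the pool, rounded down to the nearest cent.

COGS = $16,716.00

After Jun 1: 214 on hand, pool $4,076.70 (≈ $19.0500 each)
After Jun 5: 537 on hand, pool $10,197.55 (≈ $18.9899 each)
After Jun 8: 795 on hand, pool $14,815.75 (≈ $18.6362 each)
After Jun 10: 938 on hand, pool $16,860.65 (≈ $17.9751 each)
Jun 12, sell 563: 563/938 × $16,860.65 → $10,119.98
After Jun 13: 696 on hand, pool $12,374.22 (≈ $17.7791 each)
Jun 16, sell 371: 371/696 × $12,374.22 → $6,596.02
After Jun 17: 402 on hand, pool $6,544.35 (≈ $16.2795 each)
Total COGS = $10,119.98 + $6,596.02 = $16,716.00
Ending inventory (cost pool remaining) = $6,544.35
Check: goods available $23,260.35 = COGS $16,716.00 + ending $6,544.35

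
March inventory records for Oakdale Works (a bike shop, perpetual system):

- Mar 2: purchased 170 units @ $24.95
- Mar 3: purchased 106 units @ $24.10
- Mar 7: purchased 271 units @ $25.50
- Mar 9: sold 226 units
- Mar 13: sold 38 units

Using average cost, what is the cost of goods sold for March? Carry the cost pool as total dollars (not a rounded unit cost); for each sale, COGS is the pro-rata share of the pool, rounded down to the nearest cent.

After Mar 2: 170 on hand, pool $4,241.50 (≈ $24.9500 each)
After Mar 3: 276 on hand, pool $6,796.10 (≈ $24.6236 each)
After Mar 7: 547 on hand, pool $13,706.60 (≈ $25.0578 each)
Mar 9, sell 226: 226/547 × $13,706.60 → $5,663.05
Mar 13, sell 38: 38/321 × $8,043.55 → $952.19
Total COGS = $5,663.05 + $952.19 = $6,615.24
Ending inventory (cost pool remaining) = $7,091.36

COGS = $6,615.24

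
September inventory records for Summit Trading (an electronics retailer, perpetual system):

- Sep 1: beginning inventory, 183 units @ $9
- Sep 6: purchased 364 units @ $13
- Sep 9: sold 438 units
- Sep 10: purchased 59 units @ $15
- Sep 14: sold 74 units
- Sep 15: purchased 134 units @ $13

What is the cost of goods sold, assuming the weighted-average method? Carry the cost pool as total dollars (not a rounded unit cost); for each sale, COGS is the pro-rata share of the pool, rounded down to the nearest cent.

COGS = $6,057.58

After Sep 1: 183 on hand, pool $1,647.00 (≈ $9.0000 each)
After Sep 6: 547 on hand, pool $6,379.00 (≈ $11.6618 each)
Sep 9, sell 438: 438/547 × $6,379.00 → $5,107.86
After Sep 10: 168 on hand, pool $2,156.14 (≈ $12.8342 each)
Sep 14, sell 74: 74/168 × $2,156.14 → $949.72
After Sep 15: 228 on hand, pool $2,948.42 (≈ $12.9317 each)
Total COGS = $5,107.86 + $949.72 = $6,057.58
Ending inventory (cost pool remaining) = $2,948.42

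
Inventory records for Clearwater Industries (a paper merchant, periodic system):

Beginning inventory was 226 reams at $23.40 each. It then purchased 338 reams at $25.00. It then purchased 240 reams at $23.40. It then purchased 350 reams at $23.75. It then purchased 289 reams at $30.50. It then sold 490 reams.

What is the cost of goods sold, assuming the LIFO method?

Sale 1 (490) [LIFO — newest first]: 289 @ $30.50 + 201 @ $23.75 = $13,588.25
Ending inventory: 226 @ $23.40 + 338 @ $25.00 + 240 @ $23.40 + 149 @ $23.75 = $22,893.15
Check: goods available $36,481.40 = COGS $13,588.25 + ending $22,893.15

COGS = $13,588.25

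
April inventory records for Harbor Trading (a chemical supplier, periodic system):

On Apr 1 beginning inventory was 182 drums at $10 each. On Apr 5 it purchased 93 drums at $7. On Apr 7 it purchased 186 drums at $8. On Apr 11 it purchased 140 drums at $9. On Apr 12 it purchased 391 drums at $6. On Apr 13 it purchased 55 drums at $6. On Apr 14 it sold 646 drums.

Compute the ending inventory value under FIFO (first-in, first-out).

Ending inventory = $2,406

Apr 14, 646 sold [FIFO — oldest first]: 182 @ $10 + 93 @ $7 + 186 @ $8 + 140 @ $9 + 45 @ $6 = $5,489
Ending inventory: 346 @ $6 + 55 @ $6 = $2,406
Check: goods available $7,895 = COGS $5,489 + ending $2,406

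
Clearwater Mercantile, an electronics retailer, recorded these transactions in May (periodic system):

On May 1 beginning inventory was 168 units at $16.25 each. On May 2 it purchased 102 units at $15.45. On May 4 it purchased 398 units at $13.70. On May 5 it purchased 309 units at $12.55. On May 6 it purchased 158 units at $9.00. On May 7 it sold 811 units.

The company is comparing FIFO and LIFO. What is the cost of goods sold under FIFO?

FIFO COGS: 168 @ $16.25 + 102 @ $15.45 + 398 @ $13.70 + 143 @ $12.55 = $11,553.15
LIFO COGS: 158 @ $9.00 + 309 @ $12.55 + 344 @ $13.70 = $10,012.75

COGS = $11,553.15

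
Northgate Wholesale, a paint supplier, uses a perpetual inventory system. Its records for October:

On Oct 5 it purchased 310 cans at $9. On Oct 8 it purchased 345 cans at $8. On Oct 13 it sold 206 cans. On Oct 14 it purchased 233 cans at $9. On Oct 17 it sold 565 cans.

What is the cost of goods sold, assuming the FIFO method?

COGS = $6,594

Oct 13, 206 sold [FIFO — oldest first]: 206 @ $9 = $1,854
Oct 17, 565 sold [FIFO — oldest first]: 104 @ $9 + 345 @ $8 + 116 @ $9 = $4,740
Total COGS = $1,854 + $4,740 = $6,594
Ending inventory: 117 @ $9 = $1,053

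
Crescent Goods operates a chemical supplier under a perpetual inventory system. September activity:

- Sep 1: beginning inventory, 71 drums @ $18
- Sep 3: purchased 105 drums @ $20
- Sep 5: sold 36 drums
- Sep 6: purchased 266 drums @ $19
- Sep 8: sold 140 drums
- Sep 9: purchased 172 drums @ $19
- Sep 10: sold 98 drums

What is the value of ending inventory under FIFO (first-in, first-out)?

Sep 5, 36 sold [FIFO — oldest first]: 36 @ $18 = $648
Sep 8, 140 sold [FIFO — oldest first]: 35 @ $18 + 105 @ $20 = $2,730
Sep 10, 98 sold [FIFO — oldest first]: 98 @ $19 = $1,862
Total COGS = $648 + $2,730 + $1,862 = $5,240
Ending inventory: 168 @ $19 + 172 @ $19 = $6,460

Ending inventory = $6,460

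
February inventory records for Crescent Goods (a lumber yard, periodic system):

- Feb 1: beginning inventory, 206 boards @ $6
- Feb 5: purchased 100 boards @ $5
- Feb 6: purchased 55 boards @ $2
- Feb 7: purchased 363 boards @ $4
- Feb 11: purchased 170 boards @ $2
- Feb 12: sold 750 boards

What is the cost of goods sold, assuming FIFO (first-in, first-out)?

COGS = $3,350

Feb 12, 750 sold [FIFO — oldest first]: 206 @ $6 + 100 @ $5 + 55 @ $2 + 363 @ $4 + 26 @ $2 = $3,350
Ending inventory: 144 @ $2 = $288
Check: goods available $3,638 = COGS $3,350 + ending $288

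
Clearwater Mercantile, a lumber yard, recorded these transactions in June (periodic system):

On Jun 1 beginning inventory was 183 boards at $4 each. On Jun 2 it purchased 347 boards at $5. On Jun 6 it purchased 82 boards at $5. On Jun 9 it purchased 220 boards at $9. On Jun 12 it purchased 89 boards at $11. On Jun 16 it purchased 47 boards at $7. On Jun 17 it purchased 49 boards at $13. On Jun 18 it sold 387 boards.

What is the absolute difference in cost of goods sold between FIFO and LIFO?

$2,011

FIFO COGS: 183 @ $4 + 204 @ $5 = $1,752
LIFO COGS: 49 @ $13 + 47 @ $7 + 89 @ $11 + 202 @ $9 = $3,763
Difference = |$1,752 − $3,763| = $2,011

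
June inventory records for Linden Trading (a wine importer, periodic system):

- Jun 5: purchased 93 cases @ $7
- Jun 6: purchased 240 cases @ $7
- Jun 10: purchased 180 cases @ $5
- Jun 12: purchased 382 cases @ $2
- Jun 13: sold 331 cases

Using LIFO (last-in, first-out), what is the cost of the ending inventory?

Jun 13, 331 sold [LIFO — newest first]: 331 @ $2 = $662
Ending inventory: 93 @ $7 + 240 @ $7 + 180 @ $5 + 51 @ $2 = $3,333
Check: goods available $3,995 = COGS $662 + ending $3,333

Ending inventory = $3,333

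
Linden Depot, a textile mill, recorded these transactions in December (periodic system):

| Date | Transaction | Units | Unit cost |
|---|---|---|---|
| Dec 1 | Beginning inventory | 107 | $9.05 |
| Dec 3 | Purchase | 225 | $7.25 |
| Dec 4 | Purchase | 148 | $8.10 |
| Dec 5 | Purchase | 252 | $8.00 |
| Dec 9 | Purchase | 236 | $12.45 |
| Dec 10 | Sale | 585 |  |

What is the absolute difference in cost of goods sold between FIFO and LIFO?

FIFO COGS: 107 @ $9.05 + 225 @ $7.25 + 148 @ $8.10 + 105 @ $8.00 = $4,638.40
LIFO COGS: 236 @ $12.45 + 252 @ $8.00 + 97 @ $8.10 = $5,739.90
Difference = |$4,638.40 − $5,739.90| = $1,101.50

$1,101.50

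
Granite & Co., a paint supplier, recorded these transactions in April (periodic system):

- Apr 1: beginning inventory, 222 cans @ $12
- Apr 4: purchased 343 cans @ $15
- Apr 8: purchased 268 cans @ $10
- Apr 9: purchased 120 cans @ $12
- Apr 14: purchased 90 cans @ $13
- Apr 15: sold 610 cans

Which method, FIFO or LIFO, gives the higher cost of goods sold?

FIFO COGS: 222 @ $12 + 343 @ $15 + 45 @ $10 = $8,259
LIFO COGS: 90 @ $13 + 120 @ $12 + 268 @ $10 + 132 @ $15 = $7,270

FIFO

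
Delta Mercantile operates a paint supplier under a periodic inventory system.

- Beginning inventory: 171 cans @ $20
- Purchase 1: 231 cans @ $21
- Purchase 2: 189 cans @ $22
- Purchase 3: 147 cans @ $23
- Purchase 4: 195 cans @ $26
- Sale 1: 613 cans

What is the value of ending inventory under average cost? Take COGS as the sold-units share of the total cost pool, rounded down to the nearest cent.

Ending inventory = $7,161.42

Sale 1, sell 613: 613/933 × $20,880.00 → $13,718.58
Ending inventory (cost pool remaining) = $7,161.42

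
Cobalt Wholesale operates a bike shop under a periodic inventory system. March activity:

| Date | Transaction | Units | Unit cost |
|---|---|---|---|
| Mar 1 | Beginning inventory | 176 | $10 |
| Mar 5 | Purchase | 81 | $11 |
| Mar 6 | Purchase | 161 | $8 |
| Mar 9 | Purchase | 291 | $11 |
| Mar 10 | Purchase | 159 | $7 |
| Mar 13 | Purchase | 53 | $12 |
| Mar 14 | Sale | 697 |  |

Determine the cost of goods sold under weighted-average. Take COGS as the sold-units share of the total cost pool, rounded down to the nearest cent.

Mar 14, sell 697: 697/921 × $8,889.00 → $6,727.07
Ending inventory (cost pool remaining) = $2,161.93

COGS = $6,727.07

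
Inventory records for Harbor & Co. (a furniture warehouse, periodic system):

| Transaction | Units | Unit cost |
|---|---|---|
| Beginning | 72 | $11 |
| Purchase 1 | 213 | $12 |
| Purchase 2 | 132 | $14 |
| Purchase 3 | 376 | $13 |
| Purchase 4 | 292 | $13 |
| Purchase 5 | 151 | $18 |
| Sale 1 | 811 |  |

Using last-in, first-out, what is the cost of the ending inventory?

Ending inventory = $5,300

Sale 1 (811) [LIFO — newest first]: 151 @ $18 + 292 @ $13 + 368 @ $13 = $11,298
Ending inventory: 72 @ $11 + 213 @ $12 + 132 @ $14 + 8 @ $13 = $5,300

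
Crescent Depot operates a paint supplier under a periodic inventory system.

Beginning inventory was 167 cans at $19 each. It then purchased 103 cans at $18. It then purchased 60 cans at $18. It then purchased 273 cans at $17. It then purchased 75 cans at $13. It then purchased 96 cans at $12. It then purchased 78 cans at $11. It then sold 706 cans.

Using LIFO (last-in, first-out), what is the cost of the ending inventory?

Ending inventory = $2,774

Sale 1 (706) [LIFO — newest first]: 78 @ $11 + 96 @ $12 + 75 @ $13 + 273 @ $17 + 60 @ $18 + 103 @ $18 + 21 @ $19 = $10,959
Ending inventory: 146 @ $19 = $2,774
Check: goods available $13,733 = COGS $10,959 + ending $2,774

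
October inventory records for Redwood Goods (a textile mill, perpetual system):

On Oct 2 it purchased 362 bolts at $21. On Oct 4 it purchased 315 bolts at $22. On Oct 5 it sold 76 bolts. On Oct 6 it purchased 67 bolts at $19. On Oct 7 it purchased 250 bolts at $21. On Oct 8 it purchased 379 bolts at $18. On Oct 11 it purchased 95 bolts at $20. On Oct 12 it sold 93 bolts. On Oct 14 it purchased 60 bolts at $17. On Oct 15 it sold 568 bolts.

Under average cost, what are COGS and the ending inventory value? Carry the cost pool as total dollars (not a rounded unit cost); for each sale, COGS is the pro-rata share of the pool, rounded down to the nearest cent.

COGS = $14,915.75; ending inventory = $15,881.25

After Oct 2: 362 on hand, pool $7,602.00 (≈ $21.0000 each)
After Oct 4: 677 on hand, pool $14,532.00 (≈ $21.4653 each)
Oct 5, sell 76: 76/677 × $14,532.00 → $1,631.36
After Oct 6: 668 on hand, pool $14,173.64 (≈ $21.2180 each)
After Oct 7: 918 on hand, pool $19,423.64 (≈ $21.1586 each)
After Oct 8: 1297 on hand, pool $26,245.64 (≈ $20.2357 each)
After Oct 11: 1392 on hand, pool $28,145.64 (≈ $20.2196 each)
Oct 12, sell 93: 93/1392 × $28,145.64 → $1,880.41
After Oct 14: 1359 on hand, pool $27,285.23 (≈ $20.0774 each)
Oct 15, sell 568: 568/1359 × $27,285.23 → $11,403.98
Total COGS = $1,631.36 + $1,880.41 + $11,403.98 = $14,915.75
Ending inventory (cost pool remaining) = $15,881.25
Check: goods available $30,797.00 = COGS $14,915.75 + ending $15,881.25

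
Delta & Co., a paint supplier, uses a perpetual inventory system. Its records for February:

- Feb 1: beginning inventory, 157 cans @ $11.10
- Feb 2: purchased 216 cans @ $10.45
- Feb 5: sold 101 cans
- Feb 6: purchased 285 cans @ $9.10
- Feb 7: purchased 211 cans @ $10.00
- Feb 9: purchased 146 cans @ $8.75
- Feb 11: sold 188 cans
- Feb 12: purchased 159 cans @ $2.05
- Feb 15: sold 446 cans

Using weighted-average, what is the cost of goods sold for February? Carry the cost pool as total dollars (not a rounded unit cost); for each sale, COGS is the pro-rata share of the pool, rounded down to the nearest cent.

After Feb 1: 157 on hand, pool $1,742.70 (≈ $11.1000 each)
After Feb 2: 373 on hand, pool $3,999.90 (≈ $10.7236 each)
Feb 5, sell 101: 101/373 × $3,999.90 → $1,083.08
After Feb 6: 557 on hand, pool $5,510.32 (≈ $9.8929 each)
After Feb 7: 768 on hand, pool $7,620.32 (≈ $9.9223 each)
After Feb 9: 914 on hand, pool $8,897.82 (≈ $9.7350 each)
Feb 11, sell 188: 188/914 × $8,897.82 → $1,830.18
After Feb 12: 885 on hand, pool $7,393.59 (≈ $8.3543 each)
Feb 15, sell 446: 446/885 × $7,393.59 → $3,726.03
Total COGS = $1,083.08 + $1,830.18 + $3,726.03 = $6,639.29
Ending inventory (cost pool remaining) = $3,667.56

COGS = $6,639.29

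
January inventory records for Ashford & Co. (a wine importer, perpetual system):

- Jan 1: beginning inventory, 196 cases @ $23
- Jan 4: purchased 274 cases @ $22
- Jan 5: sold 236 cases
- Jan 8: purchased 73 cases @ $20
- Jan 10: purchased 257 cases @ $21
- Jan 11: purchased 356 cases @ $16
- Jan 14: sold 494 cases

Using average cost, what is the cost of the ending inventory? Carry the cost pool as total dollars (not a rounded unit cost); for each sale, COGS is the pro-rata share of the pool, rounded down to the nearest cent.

After Jan 1: 196 on hand, pool $4,508.00 (≈ $23.0000 each)
After Jan 4: 470 on hand, pool $10,536.00 (≈ $22.4170 each)
Jan 5, sell 236: 236/470 × $10,536.00 → $5,290.41
After Jan 8: 307 on hand, pool $6,705.59 (≈ $21.8423 each)
After Jan 10: 564 on hand, pool $12,102.59 (≈ $21.4585 each)
After Jan 11: 920 on hand, pool $17,798.59 (≈ $19.3463 each)
Jan 14, sell 494: 494/920 × $17,798.59 → $9,557.06
Total COGS = $5,290.41 + $9,557.06 = $14,847.47
Ending inventory (cost pool remaining) = $8,241.53

Ending inventory = $8,241.53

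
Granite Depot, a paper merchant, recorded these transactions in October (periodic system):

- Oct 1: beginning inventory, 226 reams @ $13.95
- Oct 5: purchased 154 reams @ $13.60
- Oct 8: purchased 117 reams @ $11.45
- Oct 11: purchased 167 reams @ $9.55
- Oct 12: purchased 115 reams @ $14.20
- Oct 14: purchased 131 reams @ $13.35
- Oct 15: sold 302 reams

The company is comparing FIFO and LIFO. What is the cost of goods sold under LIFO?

COGS = $3,916.65

FIFO COGS: 226 @ $13.95 + 76 @ $13.60 = $4,186.30
LIFO COGS: 131 @ $13.35 + 115 @ $14.20 + 56 @ $9.55 = $3,916.65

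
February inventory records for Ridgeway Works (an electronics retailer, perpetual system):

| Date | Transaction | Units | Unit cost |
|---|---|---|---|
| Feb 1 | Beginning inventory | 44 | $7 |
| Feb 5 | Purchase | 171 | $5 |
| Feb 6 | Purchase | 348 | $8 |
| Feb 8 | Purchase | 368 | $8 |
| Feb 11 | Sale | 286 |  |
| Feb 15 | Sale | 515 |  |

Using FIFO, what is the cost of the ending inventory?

Feb 11, 286 sold [FIFO — oldest first]: 44 @ $7 + 171 @ $5 + 71 @ $8 = $1,731
Feb 15, 515 sold [FIFO — oldest first]: 277 @ $8 + 238 @ $8 = $4,120
Total COGS = $1,731 + $4,120 = $5,851
Ending inventory: 130 @ $8 = $1,040
Check: goods available $6,891 = COGS $5,851 + ending $1,040

Ending inventory = $1,040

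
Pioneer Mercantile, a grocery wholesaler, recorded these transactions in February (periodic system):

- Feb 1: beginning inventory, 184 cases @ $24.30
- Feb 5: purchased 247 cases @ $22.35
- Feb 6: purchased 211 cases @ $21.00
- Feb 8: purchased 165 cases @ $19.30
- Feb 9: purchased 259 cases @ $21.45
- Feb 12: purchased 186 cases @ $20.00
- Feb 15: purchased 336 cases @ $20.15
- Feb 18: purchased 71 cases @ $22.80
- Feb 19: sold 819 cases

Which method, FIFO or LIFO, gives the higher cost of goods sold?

FIFO COGS: 184 @ $24.30 + 247 @ $22.35 + 211 @ $21.00 + 165 @ $19.30 + 12 @ $21.45 = $17,864.55
LIFO COGS: 71 @ $22.80 + 336 @ $20.15 + 186 @ $20.00 + 226 @ $21.45 = $16,956.90

FIFO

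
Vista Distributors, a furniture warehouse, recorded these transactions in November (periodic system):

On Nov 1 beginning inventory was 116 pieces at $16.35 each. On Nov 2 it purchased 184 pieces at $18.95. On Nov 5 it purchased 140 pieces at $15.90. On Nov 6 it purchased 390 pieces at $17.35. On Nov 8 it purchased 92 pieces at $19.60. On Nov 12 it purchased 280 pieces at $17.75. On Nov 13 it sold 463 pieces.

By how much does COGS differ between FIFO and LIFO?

FIFO COGS: 116 @ $16.35 + 184 @ $18.95 + 140 @ $15.90 + 23 @ $17.35 = $8,008.45
LIFO COGS: 280 @ $17.75 + 92 @ $19.60 + 91 @ $17.35 = $8,352.05
Difference = |$8,008.45 − $8,352.05| = $343.60

$343.60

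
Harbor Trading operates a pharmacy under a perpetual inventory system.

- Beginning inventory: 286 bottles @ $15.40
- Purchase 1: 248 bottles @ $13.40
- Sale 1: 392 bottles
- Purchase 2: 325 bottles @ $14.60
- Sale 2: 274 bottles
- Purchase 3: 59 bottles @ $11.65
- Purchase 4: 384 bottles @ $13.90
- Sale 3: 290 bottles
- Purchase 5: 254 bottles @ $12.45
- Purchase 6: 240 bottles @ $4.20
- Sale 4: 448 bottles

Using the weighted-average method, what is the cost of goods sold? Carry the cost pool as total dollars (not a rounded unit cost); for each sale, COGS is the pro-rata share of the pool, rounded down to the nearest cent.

After Beginning: 286 on hand, pool $4,404.40 (≈ $15.4000 each)
After Purchase 1: 534 on hand, pool $7,727.60 (≈ $14.4712 each)
Sale 1, sell 392: 392/534 × $7,727.60 → $5,672.69
After Purchase 2: 467 on hand, pool $6,799.91 (≈ $14.5608 each)
Sale 2, sell 274: 274/467 × $6,799.91 → $3,989.66
After Purchase 3: 252 on hand, pool $3,497.60 (≈ $13.8794 each)
After Purchase 4: 636 on hand, pool $8,835.20 (≈ $13.8918 each)
Sale 3, sell 290: 290/636 × $8,835.20 → $4,028.62
After Purchase 5: 600 on hand, pool $7,968.88 (≈ $13.2815 each)
After Purchase 6: 840 on hand, pool $8,976.88 (≈ $10.6868 each)
Sale 4, sell 448: 448/840 × $8,976.88 → $4,787.66
Total COGS = $5,672.69 + $3,989.66 + $4,028.62 + $4,787.66 = $18,478.63
Ending inventory (cost pool remaining) = $4,189.22
Check: goods available $22,667.85 = COGS $18,478.63 + ending $4,189.22

COGS = $18,478.63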